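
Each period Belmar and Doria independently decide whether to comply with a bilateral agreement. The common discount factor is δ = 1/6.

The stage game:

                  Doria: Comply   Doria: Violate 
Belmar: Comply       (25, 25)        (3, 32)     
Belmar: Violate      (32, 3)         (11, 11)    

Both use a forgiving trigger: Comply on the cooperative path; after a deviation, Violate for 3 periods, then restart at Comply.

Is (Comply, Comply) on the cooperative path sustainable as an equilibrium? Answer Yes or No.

No

IC: δ+…+δ^3 ≥ (32−25)/(25−11) = 1/2.
At δ = 1/6: partial sum = 0.1991 < 0.5000. Cooperation not sustainable.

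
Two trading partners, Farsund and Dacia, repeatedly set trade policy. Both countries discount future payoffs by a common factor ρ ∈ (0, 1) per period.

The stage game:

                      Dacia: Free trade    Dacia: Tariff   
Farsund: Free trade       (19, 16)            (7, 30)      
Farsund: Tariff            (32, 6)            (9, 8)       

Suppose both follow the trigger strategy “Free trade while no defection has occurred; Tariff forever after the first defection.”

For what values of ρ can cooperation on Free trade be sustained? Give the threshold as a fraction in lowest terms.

Farsund's threshold: (32−19)/(32−9) = 13/23.
Dacia's threshold: (30−16)/(30−8) = 7/11.
13/23 < 7/11, so Dacia binds and ρ* = 7/11.

7/11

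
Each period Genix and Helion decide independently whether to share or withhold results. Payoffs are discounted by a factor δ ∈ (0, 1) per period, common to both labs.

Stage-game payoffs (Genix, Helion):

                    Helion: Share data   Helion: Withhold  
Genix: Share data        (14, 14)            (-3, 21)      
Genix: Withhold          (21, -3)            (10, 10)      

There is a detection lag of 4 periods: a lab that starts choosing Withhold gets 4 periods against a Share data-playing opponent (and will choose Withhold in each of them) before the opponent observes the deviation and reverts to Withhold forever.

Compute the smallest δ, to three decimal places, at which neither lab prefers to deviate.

The best deviation is to choose Withhold for all 4 undetected periods, earning 21 each, then 10 forever once detected.
Deviation value: 21(1−δ^4)/(1−δ) + 10δ^4/(1−δ); cooperation value: 14/(1−δ).
IC: 14 ≥ 21(1−δ^4) + 10δ^4 = 21 − 11δ^4.
So δ^4 ≥ 7/11, giving δ ≥ (7/11)^(1/4) ≈ 0.893.

0.893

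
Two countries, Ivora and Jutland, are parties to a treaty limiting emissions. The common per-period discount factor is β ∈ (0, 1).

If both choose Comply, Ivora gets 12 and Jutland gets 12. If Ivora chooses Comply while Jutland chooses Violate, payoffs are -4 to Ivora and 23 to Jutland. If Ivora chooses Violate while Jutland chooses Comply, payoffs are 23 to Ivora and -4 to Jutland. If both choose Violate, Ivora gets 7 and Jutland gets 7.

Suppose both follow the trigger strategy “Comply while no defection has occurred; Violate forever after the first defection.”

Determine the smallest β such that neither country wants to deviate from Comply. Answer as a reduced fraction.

Cooperation forever yields 12 each period: 12/(1−β).
Deviating yields 23 once, then 7 forever: 23 + 7β/(1−β).
No profitable deviation requires 12/(1−β) ≥ 23 + 7β/(1−β).
Multiplying by (1−β): 12 ≥ 23(1−β) + 7β = 23 − 16β.
So 16β ≥ 11, i.e. β ≥ 11/16.

11/16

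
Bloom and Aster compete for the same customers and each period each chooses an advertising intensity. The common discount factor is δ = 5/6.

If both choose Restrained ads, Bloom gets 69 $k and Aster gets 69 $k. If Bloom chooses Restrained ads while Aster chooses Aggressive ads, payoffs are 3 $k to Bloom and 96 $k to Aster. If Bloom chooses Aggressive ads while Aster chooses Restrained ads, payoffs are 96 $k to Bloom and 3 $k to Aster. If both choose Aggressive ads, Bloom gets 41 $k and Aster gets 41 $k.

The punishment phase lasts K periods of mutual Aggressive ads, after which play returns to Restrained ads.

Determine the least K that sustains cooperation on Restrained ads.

IC: δ(1−δ^K)/(1−δ) ≥ (96−69)/(69−41) = 27/28.
With δ = 5/6: need 1 − δ^K ≥ 27/28·(1−5/6)/(5/6), i.e. δ^K ≤ 0.8071.
Since (5/6)^1 = 0.8333 and (5/6)^2 = 0.6944, the smallest such K is 2.

2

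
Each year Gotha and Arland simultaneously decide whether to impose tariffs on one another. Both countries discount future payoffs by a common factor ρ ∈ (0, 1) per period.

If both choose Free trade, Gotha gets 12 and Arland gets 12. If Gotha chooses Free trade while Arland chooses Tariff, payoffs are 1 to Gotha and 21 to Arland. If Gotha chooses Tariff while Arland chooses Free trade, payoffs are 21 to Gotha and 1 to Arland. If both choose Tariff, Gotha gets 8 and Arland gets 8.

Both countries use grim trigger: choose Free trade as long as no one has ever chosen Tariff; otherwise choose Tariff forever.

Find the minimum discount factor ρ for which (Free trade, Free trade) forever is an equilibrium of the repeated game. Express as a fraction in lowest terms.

Under grim trigger the critical discount factor is (T−C)/(T−P) with T = 21, C = 12, P = 8.
ρ* = (21−12)/(21−8) = 9/13.

9/13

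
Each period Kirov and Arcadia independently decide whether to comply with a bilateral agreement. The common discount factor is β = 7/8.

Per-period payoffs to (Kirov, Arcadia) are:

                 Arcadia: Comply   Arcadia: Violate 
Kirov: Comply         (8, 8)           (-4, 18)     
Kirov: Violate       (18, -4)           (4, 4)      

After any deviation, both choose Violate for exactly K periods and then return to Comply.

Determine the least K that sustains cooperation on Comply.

4

Need Σ_{k=1}^{K} β^k ≥ (18−8)/(8−4) = 2.5000 at β = 7/8.
At K = 3 the sum is 2.3105 < 2.5000; at K = 4 it is 2.8967 ≥ 2.5000.
So the minimum punishment length is K = 4.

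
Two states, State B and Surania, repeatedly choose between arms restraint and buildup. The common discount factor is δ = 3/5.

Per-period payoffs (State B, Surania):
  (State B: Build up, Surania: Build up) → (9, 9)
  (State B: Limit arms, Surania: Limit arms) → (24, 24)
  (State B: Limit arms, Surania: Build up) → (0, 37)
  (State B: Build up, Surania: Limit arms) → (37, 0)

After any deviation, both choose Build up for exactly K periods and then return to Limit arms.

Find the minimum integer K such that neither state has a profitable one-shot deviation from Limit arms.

IC: δ(1−δ^K)/(1−δ) ≥ (37−24)/(24−9) = 13/15.
With δ = 3/5: need 1 − δ^K ≥ 13/15·(1−3/5)/(3/5), i.e. δ^K ≤ 0.4222.
Since (3/5)^1 = 0.6000 and (3/5)^2 = 0.3600, the smallest such K is 2.

2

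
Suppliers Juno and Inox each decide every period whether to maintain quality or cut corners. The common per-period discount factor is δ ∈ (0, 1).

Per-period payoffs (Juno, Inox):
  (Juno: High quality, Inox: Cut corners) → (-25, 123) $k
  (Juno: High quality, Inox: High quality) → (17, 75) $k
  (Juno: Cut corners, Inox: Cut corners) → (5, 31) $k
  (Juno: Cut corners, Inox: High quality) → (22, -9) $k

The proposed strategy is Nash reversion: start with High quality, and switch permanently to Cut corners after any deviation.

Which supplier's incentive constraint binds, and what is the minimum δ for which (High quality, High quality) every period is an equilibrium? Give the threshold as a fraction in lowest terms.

Inox; δ ≥ 12/23

Juno's threshold: (22−17)/(22−5) = 5/17.
Inox's threshold: (123−75)/(123−31) = 12/23.
5/17 < 12/23, so Inox binds and δ* = 12/23.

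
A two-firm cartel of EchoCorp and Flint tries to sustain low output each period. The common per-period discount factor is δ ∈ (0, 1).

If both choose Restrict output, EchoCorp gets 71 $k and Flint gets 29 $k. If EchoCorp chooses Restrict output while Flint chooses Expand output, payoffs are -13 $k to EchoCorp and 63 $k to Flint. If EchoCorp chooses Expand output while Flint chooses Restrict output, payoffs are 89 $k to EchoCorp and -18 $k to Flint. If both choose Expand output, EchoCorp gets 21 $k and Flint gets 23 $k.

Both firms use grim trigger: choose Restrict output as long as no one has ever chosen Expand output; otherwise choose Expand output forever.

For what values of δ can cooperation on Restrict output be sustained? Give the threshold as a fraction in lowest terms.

EchoCorp's threshold: (89−71)/(89−21) = 9/34.
Flint's threshold: (63−29)/(63−23) = 17/20.
9/34 < 17/20, so Flint binds and δ* = 17/20.

17/20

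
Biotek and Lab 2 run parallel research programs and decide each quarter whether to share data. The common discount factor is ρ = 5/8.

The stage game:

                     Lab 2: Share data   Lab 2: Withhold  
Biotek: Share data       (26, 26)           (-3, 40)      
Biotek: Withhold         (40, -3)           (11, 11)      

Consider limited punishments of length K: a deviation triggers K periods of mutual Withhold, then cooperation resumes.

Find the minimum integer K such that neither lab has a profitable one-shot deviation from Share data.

IC: ρ(1−ρ^K)/(1−ρ) ≥ (40−26)/(26−11) = 14/15.
With ρ = 5/8: need 1 − ρ^K ≥ 14/15·(1−5/8)/(5/8), i.e. ρ^K ≤ 0.4400.
Since (5/8)^1 = 0.6250 and (5/8)^2 = 0.3906, the smallest such K is 2.

2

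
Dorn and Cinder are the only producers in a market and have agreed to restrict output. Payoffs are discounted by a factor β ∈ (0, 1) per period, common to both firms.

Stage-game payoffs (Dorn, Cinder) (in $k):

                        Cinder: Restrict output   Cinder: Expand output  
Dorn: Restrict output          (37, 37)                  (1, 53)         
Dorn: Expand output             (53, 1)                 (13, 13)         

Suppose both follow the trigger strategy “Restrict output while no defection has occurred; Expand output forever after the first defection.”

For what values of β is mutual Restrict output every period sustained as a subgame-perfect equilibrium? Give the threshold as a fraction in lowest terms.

2/5

37/(1−β) ≥ 53 + 13β/(1−β)
37 ≥ 53 − 40β
β ≥ 16/40 = 2/5.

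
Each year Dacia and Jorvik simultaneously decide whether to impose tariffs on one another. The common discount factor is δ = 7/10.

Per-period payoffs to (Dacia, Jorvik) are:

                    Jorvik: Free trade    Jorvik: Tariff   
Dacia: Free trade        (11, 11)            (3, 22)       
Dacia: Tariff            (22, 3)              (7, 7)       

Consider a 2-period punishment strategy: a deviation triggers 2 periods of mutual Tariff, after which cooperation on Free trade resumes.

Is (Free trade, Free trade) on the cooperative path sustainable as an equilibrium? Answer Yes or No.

No

Comparing payoff streams over the 3 periods until play realigns: cooperate → 11(1+δ+…+δ^2); deviate → 22 + 7(δ+…+δ^2).
Cooperation is sustained iff (11−7)(δ+…+δ^2) ≥ 22−11.
δ+…+δ^2 = 7/10·(1−(7/10)^2)/(1−7/10) = 1.1900, and (22−11)/(11−7) = 2.7500.
1.1900 < 2.7500, so cooperation is not sustainable.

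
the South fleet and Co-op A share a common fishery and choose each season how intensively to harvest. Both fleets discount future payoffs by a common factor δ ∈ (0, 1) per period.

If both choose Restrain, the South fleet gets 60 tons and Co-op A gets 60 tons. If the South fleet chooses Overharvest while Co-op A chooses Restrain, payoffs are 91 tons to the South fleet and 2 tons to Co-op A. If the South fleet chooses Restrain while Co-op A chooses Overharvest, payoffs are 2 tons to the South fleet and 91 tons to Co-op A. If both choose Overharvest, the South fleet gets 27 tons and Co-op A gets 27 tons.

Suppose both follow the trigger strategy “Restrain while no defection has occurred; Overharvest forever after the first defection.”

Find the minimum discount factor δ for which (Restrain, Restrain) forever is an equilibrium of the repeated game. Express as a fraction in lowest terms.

31/64

Cooperation forever yields 60 each period: 60/(1−δ).
Deviating yields 91 once, then 27 forever: 91 + 27δ/(1−δ).
No profitable deviation requires 60/(1−δ) ≥ 91 + 27δ/(1−δ).
Multiplying by (1−δ): 60 ≥ 91(1−δ) + 27δ = 91 − 64δ.
So 64δ ≥ 31, i.e. δ ≥ 31/64.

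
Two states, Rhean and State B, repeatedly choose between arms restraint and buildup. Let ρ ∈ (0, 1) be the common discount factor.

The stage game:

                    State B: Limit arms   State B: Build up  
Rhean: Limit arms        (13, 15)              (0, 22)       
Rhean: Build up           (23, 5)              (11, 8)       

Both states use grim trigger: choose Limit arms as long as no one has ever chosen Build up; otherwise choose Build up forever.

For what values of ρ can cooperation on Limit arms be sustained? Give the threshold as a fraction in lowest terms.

5/6

For Rhean: deviation gain 23−13 = 10, per-period punishment loss 13−11 = 2. IC gives ρ ≥ 10/12 = 5/6.
For State B: gain 7, loss 7 per period, so ρ ≥ 7/14 = 1/2.
The tighter constraint is Rhean's, so cooperation needs ρ ≥ 5/6.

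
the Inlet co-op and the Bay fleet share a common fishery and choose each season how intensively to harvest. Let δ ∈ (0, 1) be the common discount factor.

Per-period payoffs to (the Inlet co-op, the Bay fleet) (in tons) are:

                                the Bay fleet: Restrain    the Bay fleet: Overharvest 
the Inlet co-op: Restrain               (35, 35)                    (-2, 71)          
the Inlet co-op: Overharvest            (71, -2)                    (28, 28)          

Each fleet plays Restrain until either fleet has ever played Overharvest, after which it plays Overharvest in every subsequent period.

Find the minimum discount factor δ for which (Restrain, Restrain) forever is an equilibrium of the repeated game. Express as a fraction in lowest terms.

36/43

35/(1−δ) ≥ 71 + 28δ/(1−δ)
35 ≥ 71 − 43δ
δ ≥ 36/43.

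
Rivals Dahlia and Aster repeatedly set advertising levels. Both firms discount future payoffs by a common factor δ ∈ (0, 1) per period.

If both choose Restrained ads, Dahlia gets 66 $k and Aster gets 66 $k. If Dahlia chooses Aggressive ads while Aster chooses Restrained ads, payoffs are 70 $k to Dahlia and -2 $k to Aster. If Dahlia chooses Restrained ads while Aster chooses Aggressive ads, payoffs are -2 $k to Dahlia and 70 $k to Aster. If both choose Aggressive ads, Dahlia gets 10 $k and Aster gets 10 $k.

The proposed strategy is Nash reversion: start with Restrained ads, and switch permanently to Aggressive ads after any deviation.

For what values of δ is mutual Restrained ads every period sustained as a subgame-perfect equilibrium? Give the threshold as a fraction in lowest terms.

1/15

Under grim trigger the critical discount factor is (T−C)/(T−P) with T = 70, C = 66, P = 10.
δ* = (70−66)/(70−10) = 4/60 = 1/15.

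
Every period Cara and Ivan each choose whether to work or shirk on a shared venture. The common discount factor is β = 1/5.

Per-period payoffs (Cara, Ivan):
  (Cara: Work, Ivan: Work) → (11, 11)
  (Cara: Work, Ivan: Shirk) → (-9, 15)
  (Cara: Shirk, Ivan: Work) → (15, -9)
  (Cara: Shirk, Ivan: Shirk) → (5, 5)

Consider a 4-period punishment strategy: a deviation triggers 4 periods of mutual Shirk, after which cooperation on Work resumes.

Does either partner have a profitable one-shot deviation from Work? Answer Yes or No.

Comparing payoff streams over the 5 periods until play realigns: cooperate → 11(1+β+…+β^4); deviate → 15 + 5(β+…+β^4).
Cooperation is sustained iff (11−5)(β+…+β^4) ≥ 15−11.
β+…+β^4 = 1/5·(1−(1/5)^4)/(1−1/5) = 0.2496, and (15−11)/(11−5) = 0.6667.
0.2496 < 0.6667, so cooperation is not sustainable.

Yes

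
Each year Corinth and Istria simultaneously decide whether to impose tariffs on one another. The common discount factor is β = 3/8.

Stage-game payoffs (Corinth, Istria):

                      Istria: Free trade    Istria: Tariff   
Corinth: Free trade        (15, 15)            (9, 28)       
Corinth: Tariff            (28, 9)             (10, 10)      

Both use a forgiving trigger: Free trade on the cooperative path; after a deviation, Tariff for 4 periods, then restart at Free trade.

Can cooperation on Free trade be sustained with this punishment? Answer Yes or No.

No

A one-shot deviation gives 28 now, then 10 for 4 periods, then back to 15.
Gain from deviating: (28−15) today; loss: (15−10) in each of the next 4 periods.
No-deviation condition: (15−10)(β+…+β^4) ≥ 28−15, i.e. β+…+β^4 ≥ 13/5.
At β = 3/8: β+…+β^4 = 0.5881 < 2.6000.
So cooperation is not sustainable.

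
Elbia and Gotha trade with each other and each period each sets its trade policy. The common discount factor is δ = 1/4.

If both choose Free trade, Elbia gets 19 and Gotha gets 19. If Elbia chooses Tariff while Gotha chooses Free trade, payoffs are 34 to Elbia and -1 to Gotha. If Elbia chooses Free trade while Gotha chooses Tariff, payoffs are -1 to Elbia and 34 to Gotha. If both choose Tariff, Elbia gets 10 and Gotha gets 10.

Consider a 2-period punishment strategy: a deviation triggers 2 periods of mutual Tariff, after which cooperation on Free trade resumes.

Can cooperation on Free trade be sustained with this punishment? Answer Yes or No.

Comparing payoff streams over the 3 periods until play realigns: cooperate → 19(1+δ+…+δ^2); deviate → 34 + 10(δ+…+δ^2).
Cooperation is sustained iff (19−10)(δ+…+δ^2) ≥ 34−19.
δ+…+δ^2 = 1/4·(1−(1/4)^2)/(1−1/4) = 0.3125, and (34−19)/(19−10) = 1.6667.
0.3125 < 1.6667, so cooperation is not sustainable.

No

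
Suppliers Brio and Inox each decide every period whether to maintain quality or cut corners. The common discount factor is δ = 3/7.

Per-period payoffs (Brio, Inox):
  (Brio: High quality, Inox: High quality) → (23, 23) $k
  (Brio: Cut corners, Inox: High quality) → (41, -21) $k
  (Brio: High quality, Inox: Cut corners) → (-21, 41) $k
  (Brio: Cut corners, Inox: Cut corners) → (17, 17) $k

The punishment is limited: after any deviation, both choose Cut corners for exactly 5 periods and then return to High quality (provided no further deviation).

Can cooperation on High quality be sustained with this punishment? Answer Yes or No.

No

IC: δ+…+δ^5 ≥ (41−23)/(23−17) = 3.
At δ = 3/7: partial sum = 0.7392 < 3.0000. Cooperation not sustainable.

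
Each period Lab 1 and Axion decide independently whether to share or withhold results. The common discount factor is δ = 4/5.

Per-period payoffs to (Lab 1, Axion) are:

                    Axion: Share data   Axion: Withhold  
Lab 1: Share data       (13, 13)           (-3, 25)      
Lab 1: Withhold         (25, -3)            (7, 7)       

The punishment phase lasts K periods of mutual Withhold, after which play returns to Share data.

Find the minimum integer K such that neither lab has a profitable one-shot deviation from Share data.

4

IC: δ(1−δ^K)/(1−δ) ≥ (25−13)/(13−7) = 2.
With δ = 4/5: need 1 − δ^K ≥ 2·(1−4/5)/(4/5), i.e. δ^K ≤ 0.5000.
Since (4/5)^3 = 0.5120 and (4/5)^4 = 0.4096, the smallest such K is 4.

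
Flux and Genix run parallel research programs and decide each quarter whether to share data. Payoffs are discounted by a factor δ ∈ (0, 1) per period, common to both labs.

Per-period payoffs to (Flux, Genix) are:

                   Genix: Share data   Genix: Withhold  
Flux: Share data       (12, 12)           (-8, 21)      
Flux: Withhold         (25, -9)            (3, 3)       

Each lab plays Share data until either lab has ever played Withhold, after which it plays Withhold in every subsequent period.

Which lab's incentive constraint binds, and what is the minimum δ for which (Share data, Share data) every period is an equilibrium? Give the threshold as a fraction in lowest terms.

Flux; δ ≥ 13/22

Flux's threshold: (25−12)/(25−3) = 13/22.
Genix's threshold: (21−12)/(21−3) = 1/2.
13/22 > 1/2, so Flux binds and δ* = 13/22.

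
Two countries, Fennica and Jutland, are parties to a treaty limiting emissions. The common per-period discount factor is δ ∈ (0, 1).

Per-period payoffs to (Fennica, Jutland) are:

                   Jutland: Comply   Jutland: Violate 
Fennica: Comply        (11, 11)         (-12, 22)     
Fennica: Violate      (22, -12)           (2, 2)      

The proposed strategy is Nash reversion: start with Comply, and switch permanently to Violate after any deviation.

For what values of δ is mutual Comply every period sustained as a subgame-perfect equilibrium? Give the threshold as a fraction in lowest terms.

11/20

Cooperation forever yields 11 each period: 11/(1−δ).
Deviating yields 22 once, then 2 forever: 22 + 2δ/(1−δ).
No profitable deviation requires 11/(1−δ) ≥ 22 + 2δ/(1−δ).
Multiplying by (1−δ): 11 ≥ 22(1−δ) + 2δ = 22 − 20δ.
So 20δ ≥ 11, i.e. δ ≥ 11/20.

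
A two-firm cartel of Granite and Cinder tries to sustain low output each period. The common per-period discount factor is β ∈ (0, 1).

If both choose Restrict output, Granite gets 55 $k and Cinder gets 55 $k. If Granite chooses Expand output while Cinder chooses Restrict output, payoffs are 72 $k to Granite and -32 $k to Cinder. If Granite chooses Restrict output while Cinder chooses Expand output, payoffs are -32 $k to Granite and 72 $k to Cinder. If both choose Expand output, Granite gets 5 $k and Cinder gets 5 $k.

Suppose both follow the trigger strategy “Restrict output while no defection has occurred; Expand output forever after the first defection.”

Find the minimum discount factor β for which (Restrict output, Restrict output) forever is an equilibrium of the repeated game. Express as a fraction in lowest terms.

55/(1−β) ≥ 72 + 5β/(1−β)
55 ≥ 72 − 67β
β ≥ 17/67.

17/67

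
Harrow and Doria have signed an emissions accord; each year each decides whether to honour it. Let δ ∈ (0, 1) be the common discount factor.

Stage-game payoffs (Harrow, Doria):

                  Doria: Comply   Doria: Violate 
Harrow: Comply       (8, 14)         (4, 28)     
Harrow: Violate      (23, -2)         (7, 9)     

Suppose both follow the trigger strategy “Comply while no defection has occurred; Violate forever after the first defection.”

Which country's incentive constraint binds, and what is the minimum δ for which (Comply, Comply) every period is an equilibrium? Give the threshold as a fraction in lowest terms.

Harrow's threshold: (23−8)/(23−7) = 15/16.
Doria's threshold: (28−14)/(28−9) = 14/19.
15/16 > 14/19, so Harrow binds and δ* = 15/16.

Harrow; δ ≥ 15/16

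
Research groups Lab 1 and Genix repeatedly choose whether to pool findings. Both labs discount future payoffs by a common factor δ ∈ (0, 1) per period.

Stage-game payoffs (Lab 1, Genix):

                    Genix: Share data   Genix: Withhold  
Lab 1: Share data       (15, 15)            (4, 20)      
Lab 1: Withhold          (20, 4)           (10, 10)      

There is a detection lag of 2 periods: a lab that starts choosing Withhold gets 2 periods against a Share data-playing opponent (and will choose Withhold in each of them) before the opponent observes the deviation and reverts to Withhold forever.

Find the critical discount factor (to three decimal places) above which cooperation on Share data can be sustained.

The best deviation is to choose Withhold for all 2 undetected periods, earning 20 each, then 10 forever once detected.
Deviation value: 20(1−δ^2)/(1−δ) + 10δ^2/(1−δ); cooperation value: 15/(1−δ).
IC: 15 ≥ 20(1−δ^2) + 10δ^2 = 20 − 10δ^2.
So δ^2 ≥ 5/10 = 1/2, giving δ ≥ (1/2)^(1/2) ≈ 0.707.

0.707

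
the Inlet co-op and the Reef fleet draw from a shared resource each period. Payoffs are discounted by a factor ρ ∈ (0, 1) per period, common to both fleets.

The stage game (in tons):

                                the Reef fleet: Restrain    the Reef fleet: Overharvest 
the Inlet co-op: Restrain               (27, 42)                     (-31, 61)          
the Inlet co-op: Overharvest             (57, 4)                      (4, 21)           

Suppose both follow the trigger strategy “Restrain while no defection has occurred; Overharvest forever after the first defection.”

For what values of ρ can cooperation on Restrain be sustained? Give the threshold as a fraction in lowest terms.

30/53

the Inlet co-op: cooperation gives 27 each period; deviation gives 57 once then 4 forever.
  27/(1−ρ) ≥ 57 + 4ρ/(1−ρ) ⇒ ρ ≥ 30/53.
the Reef fleet: cooperation gives 42 each period; deviation gives 61 once then 21 forever.
  ρ ≥ 19/40.
Both must hold, so the binding constraint is the Inlet co-op's: ρ ≥ 30/53.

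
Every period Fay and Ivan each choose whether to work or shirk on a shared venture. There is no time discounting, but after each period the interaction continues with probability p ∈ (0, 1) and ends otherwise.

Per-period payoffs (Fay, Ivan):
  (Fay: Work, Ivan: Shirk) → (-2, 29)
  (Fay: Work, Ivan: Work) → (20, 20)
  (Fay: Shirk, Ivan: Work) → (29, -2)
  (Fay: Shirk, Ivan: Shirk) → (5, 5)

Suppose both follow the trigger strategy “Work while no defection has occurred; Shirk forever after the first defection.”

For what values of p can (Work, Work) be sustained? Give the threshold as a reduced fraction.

Expected cooperation value is 20 + p·20 + p²·20 + … = 20/(1−p); deviation gives 29 + p·5/(1−p).
20 ≥ 29(1−p) + 5p ⇒ 24p ≥ 9 ⇒ p ≥ 9/24 = 3/8.

3/8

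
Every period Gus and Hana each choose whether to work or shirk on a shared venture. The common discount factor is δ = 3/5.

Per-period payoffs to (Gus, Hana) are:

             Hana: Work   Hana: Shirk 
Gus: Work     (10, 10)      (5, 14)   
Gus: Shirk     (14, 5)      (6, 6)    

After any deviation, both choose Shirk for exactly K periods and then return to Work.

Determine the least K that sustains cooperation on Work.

Need Σ_{k=1}^{K} δ^k ≥ (14−10)/(10−6) = 1.0000 at δ = 3/5.
At K = 2 the sum is 0.9600 < 1.0000; at K = 3 it is 1.1760 ≥ 1.0000.
So the minimum punishment length is K = 3.

3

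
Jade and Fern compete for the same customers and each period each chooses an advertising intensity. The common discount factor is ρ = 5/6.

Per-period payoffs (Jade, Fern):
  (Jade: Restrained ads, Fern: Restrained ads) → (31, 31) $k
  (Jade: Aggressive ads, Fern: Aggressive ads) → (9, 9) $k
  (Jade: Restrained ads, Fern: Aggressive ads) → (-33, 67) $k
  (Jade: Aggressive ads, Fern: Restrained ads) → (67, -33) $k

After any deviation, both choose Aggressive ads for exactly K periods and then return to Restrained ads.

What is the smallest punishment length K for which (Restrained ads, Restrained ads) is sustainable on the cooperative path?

Need Σ_{k=1}^{K} ρ^k ≥ (67−31)/(31−9) = 1.6364 at ρ = 5/6.
At K = 2 the sum is 1.5278 < 1.6364; at K = 3 it is 2.1065 ≥ 1.6364.
So the minimum punishment length is K = 3.

3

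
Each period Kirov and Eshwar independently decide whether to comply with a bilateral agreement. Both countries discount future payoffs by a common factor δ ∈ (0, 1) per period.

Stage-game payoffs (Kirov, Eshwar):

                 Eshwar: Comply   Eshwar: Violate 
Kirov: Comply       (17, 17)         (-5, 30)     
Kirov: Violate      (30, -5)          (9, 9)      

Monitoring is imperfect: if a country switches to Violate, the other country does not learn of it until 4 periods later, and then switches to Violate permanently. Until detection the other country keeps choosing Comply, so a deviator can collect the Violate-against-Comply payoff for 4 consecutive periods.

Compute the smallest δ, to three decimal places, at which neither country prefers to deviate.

The best deviation is to choose Violate for all 4 undetected periods, earning 30 each, then 9 forever once detected.
Deviation value: 30(1−δ^4)/(1−δ) + 9δ^4/(1−δ); cooperation value: 17/(1−δ).
IC: 17 ≥ 30(1−δ^4) + 9δ^4 = 30 − 21δ^4.
So δ^4 ≥ 13/21, giving δ ≥ (13/21)^(1/4) ≈ 0.887.

0.887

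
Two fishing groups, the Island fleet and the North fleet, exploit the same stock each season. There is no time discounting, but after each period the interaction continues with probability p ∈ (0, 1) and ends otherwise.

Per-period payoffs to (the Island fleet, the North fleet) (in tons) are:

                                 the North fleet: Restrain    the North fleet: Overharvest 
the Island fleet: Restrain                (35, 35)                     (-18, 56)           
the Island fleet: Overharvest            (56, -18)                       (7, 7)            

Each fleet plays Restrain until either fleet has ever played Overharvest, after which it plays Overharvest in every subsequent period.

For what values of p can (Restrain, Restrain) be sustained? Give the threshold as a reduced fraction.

Expected cooperation value is 35 + p·35 + p²·35 + … = 35/(1−p); deviation gives 56 + p·7/(1−p).
35 ≥ 56(1−p) + 7p ⇒ 49p ≥ 21 ⇒ p ≥ 21/49 = 3/7.

3/7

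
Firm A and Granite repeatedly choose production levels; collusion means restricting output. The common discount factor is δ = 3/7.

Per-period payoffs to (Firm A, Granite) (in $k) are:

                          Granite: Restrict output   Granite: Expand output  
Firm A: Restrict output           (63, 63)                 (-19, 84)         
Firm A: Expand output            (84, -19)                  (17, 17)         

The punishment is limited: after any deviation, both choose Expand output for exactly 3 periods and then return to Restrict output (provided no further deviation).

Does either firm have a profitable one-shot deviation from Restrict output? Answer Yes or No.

No

IC: δ+…+δ^3 ≥ (84−63)/(63−17) = 21/46.
At δ = 3/7: partial sum = 0.6910 ≥ 0.4565. Cooperation sustainable.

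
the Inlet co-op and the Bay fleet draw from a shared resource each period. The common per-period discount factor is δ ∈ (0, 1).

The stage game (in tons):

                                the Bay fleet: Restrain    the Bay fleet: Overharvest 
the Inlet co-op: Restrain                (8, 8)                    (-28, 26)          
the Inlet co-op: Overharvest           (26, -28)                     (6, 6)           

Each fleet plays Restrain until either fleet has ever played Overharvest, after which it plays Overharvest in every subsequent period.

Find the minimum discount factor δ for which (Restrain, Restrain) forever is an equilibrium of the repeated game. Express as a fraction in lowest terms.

9/10

8/(1−δ) ≥ 26 + 6δ/(1−δ)
8 ≥ 26 − 20δ
δ ≥ 18/20 = 9/10.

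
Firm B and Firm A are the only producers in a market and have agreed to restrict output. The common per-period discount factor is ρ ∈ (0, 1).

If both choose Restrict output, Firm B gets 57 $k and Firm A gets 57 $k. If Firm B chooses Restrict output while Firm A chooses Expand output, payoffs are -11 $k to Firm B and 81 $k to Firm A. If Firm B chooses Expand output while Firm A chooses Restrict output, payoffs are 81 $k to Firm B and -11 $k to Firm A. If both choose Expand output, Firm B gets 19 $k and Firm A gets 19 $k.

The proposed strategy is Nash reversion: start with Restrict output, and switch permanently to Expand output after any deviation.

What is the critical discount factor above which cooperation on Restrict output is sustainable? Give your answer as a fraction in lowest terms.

12/31

Under grim trigger the critical discount factor is (T−C)/(T−P) with T = 81, C = 57, P = 19.
ρ* = (81−57)/(81−19) = 24/62 = 12/31.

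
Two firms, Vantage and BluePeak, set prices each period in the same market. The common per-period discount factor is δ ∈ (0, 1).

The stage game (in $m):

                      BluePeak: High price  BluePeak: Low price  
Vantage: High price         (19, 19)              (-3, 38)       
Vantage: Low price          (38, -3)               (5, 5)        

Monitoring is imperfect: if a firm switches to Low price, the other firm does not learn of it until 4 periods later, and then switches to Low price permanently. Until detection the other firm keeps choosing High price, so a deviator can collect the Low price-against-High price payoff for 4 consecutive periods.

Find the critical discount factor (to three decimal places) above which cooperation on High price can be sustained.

The best deviation is to choose Low price for all 4 undetected periods, earning 38 each, then 5 forever once detected.
Deviation value: 38(1−δ^4)/(1−δ) + 5δ^4/(1−δ); cooperation value: 19/(1−δ).
IC: 19 ≥ 38(1−δ^4) + 5δ^4 = 38 − 33δ^4.
So δ^4 ≥ 19/33, giving δ ≥ (19/33)^(1/4) ≈ 0.871.

0.871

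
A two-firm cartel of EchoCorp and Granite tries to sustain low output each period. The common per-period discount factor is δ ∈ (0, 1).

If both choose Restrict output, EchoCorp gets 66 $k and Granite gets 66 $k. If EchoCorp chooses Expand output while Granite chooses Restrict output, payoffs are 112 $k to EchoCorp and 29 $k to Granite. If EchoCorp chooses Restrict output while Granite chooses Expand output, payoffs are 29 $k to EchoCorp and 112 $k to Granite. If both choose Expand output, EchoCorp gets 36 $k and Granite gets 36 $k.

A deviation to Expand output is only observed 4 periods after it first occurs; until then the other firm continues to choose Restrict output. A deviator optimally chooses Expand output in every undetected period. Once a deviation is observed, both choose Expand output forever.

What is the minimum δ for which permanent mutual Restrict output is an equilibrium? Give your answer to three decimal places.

A deviator earns 112 for 4 periods, then 36 forever; cooperating earns 66 forever. Multiplying the IC by (1−δ):
66 ≥ 112(1−δ^4) + 36δ^4, so 76·δ^4 ≥ 46 and δ^4 ≥ 23/38.
δ ≥ (23/38)^(1/4) ≈ 0.882.

0.882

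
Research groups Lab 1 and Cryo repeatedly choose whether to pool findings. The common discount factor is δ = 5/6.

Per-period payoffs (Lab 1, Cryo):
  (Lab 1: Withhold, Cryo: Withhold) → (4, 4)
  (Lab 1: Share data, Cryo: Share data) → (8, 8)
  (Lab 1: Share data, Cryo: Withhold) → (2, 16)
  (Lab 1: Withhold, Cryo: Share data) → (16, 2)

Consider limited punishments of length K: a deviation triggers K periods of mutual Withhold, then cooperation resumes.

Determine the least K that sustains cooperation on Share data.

IC: δ(1−δ^K)/(1−δ) ≥ (16−8)/(8−4) = 2.
With δ = 5/6: need 1 − δ^K ≥ 2·(1−5/6)/(5/6), i.e. δ^K ≤ 0.6000.
Since (5/6)^2 = 0.6944 and (5/6)^3 = 0.5787, the smallest such K is 3.

3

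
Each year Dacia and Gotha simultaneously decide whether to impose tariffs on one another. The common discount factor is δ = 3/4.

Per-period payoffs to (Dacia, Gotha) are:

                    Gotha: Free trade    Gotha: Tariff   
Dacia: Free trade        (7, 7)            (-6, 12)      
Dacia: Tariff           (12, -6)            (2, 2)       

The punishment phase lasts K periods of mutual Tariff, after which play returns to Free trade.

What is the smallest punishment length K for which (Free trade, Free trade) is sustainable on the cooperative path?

IC: δ(1−δ^K)/(1−δ) ≥ (12−7)/(7−2) = 1.
With δ = 3/4: need 1 − δ^K ≥ 1·(1−3/4)/(3/4), i.e. δ^K ≤ 0.6667.
Since (3/4)^1 = 0.7500 and (3/4)^2 = 0.5625, the smallest such K is 2.

2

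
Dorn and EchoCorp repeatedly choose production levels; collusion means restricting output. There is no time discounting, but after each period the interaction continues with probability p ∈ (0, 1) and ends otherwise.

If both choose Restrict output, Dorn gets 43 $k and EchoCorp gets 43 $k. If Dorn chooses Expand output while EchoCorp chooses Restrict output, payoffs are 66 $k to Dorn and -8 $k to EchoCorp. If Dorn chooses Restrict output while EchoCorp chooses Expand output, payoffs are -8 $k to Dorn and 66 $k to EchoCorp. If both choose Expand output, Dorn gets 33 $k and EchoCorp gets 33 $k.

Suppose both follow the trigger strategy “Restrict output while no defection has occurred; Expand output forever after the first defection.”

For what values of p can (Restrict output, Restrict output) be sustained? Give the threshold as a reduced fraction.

Expected cooperation value is 43 + p·43 + p²·43 + … = 43/(1−p); deviation gives 66 + p·33/(1−p).
43 ≥ 66(1−p) + 33p ⇒ 33p ≥ 23 ⇒ p ≥ 23/33.

23/33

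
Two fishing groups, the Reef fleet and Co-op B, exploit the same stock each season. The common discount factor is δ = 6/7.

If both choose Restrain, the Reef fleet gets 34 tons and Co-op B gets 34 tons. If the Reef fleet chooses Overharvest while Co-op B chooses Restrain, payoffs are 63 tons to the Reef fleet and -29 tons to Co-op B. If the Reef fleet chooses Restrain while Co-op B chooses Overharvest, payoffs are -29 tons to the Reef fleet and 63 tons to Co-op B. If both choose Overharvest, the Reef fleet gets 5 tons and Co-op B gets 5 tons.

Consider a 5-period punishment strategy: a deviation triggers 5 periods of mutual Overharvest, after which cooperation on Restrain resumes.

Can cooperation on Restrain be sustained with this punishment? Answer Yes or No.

Yes

IC: δ+…+δ^5 ≥ (63−34)/(34−5) = 1.
At δ = 6/7: partial sum = 3.2240 ≥ 1.0000. Cooperation sustainable.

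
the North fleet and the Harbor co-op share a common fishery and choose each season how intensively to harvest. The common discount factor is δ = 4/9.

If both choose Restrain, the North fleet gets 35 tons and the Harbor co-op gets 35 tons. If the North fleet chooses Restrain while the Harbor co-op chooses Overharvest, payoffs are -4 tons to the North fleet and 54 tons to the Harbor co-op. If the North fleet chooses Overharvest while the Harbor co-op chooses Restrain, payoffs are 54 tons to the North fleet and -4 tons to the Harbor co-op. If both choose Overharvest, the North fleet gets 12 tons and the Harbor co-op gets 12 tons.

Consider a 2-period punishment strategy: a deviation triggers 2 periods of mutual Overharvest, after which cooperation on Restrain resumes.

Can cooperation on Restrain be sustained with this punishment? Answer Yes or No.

No

IC: δ+…+δ^2 ≥ (54−35)/(35−12) = 19/23.
At δ = 4/9: partial sum = 0.6420 < 0.8261. Cooperation not sustainable.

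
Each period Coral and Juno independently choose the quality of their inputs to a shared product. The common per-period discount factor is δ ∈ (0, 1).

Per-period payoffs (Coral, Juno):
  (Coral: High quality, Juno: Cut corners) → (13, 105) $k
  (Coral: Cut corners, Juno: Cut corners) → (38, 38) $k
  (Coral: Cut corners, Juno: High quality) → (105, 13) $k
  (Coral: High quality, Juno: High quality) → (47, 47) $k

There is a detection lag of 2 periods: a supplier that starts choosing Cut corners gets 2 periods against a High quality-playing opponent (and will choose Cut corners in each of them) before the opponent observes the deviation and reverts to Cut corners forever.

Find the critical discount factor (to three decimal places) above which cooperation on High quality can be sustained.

A deviator earns 105 for 2 periods, then 38 forever; cooperating earns 47 forever. Multiplying the IC by (1−δ):
47 ≥ 105(1−δ^2) + 38δ^2, so 67·δ^2 ≥ 58 and δ^2 ≥ 58/67.
δ ≥ (58/67)^(1/2) ≈ 0.930.

0.930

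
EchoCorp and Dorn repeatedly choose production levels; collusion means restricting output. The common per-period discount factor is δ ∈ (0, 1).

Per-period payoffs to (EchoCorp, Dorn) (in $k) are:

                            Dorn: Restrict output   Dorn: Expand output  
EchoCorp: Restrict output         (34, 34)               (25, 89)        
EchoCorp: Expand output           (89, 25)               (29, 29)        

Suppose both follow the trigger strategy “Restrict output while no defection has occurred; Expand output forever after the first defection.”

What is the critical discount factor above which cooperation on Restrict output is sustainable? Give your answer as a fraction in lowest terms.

One-period gain from deviating is 89 − 34 = 55. The loss is 34 − 29 = 5 in every subsequent period, with present value 5·δ/(1−δ).
Deviation is unprofitable when 5·δ/(1−δ) ≥ 55, i.e. δ/(1−δ) ≥ 11.
Equivalently δ ≥ 55/(55+5) = 11/12.

11/12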